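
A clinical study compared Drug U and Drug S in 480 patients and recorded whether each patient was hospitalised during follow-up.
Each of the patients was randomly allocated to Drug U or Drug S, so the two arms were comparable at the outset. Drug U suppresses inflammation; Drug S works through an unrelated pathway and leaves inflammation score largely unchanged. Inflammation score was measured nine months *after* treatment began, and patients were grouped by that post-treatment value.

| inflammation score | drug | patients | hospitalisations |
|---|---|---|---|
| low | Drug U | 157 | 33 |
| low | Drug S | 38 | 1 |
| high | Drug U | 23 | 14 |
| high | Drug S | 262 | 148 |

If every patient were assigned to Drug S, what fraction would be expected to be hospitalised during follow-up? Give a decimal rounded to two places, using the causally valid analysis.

0.50

Inflammation score lies on the pathway drug → inflammation score → outcome, so adjusting for it blocks the indirect effect. For the total causal effect of drug, use the unadjusted pooled rates.
So P(outcome | do(Drug S)) is just the pooled rate for Drug S: 149/300 = 0.497.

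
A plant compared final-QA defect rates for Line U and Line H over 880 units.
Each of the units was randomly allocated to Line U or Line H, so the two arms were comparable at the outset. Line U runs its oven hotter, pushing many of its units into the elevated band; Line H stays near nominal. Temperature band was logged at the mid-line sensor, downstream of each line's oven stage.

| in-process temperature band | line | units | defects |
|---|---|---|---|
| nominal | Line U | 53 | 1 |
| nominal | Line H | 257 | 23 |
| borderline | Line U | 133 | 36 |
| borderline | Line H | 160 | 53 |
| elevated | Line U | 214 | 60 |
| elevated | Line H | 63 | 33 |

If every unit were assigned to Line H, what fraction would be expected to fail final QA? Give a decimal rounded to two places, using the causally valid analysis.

0.23

In-process temperature band is recorded after the line and is itself shifted by it — it sits on the causal path from line to outcome. Conditioning on a mediator would strip out part of the effect we want; the pooled comparison gives the total causal effect.
So P(outcome | do(Line H)) is just the pooled rate for Line H: 109/480 = 0.227.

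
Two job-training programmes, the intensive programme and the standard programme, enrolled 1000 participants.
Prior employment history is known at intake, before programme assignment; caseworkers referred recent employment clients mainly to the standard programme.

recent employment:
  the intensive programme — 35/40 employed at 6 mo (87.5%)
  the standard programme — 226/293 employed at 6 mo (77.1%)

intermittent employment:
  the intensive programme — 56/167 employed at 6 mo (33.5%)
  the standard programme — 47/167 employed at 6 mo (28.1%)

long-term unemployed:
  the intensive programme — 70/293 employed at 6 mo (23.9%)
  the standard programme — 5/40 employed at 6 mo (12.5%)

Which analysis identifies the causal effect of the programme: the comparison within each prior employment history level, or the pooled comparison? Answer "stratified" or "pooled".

stratified

Prior employment history satisfies the back-door criterion: it is not a descendant of the programme, and it blocks the spurious path from programme to outcome. Adjusting for it (i.e., using the within-prior employment history rates) gives the causal effect.
Within each level — recent employment: 87.5% vs 77.1%; intermittent employment: 33.5% vs 28.1%; long-term unemployed: 23.9% vs 12.5% — the intensive programme is higher every time.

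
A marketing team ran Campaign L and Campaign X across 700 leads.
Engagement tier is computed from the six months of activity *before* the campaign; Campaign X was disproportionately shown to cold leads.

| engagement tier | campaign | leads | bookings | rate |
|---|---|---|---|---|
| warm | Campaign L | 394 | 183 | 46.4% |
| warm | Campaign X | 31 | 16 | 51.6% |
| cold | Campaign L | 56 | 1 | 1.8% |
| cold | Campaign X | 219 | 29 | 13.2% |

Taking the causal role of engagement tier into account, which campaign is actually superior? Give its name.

Campaign X

Campaign X is higher inside every engagement tier stratum but Campaign L is higher in aggregate. Whether to stratify depends on how engagement tier relates to the campaign.
Engagement tier differs across campaigns for reasons unrelated to any effect of the campaign itself, and it separately predicts the outcome — a classic confounder. We must compare within engagement tier levels.
Within each level — warm: 46.4% vs 51.6%; cold: 1.8% vs 13.2% — Campaign X is higher every time.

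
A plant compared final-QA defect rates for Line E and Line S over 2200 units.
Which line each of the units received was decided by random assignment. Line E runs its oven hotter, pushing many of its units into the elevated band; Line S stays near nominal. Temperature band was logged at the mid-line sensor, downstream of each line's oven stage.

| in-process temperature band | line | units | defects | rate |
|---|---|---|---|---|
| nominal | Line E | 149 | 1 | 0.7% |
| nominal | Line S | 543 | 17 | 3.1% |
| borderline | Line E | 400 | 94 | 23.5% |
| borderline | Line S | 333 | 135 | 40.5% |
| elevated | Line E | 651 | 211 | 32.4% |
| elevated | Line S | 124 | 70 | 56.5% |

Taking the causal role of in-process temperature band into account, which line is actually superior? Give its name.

Line S

Within every in-process temperature band level Line E has the lower rate, yet pooled Line S does — Simpson's reversal.
Because the line influences in-process temperature band, in-process temperature band is a post-treatment mediator, not a confounder. Stratifying on it would bias the estimate; the causal effect is the crude pooled difference.
Pooled: Line E 25.5% vs Line S 22.2%; Line S is lower overall.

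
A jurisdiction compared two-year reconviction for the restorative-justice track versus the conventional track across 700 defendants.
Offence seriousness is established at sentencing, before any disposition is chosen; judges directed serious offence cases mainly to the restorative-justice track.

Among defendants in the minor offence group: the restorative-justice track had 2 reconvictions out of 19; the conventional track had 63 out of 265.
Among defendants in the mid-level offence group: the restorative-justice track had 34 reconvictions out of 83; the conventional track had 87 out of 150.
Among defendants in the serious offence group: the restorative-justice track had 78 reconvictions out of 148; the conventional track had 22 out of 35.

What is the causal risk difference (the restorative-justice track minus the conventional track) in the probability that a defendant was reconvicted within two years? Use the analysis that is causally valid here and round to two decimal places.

-0.14

Since offence seriousness is a pre-existing factor (not a product of the disposition) and it affects the outcome on its own, it is a confounder. The stratified rates, not the pooled rate, identify the causal effect.
Adjusting over the population distribution of offence seriousness: 0.406·(0.105−0.238) + 0.333·(0.410−0.580) + 0.261·(0.527−0.629) = -0.137.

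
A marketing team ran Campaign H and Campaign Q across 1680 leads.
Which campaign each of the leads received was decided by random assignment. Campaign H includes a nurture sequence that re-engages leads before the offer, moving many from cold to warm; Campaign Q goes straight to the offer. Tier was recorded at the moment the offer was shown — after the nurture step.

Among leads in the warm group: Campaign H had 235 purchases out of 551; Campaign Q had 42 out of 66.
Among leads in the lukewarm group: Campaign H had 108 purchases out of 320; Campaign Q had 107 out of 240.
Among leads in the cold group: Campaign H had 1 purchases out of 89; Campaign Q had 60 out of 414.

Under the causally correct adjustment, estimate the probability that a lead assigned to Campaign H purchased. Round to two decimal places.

0.36

Stratifying would compare campaigns among leads the campaigns themselves sorted into engagement tier groups — a form of selection on an intermediate. The unconditioned pooled rates give the total causal effect.
So P(outcome | do(Campaign H)) is just the pooled rate for Campaign H: 344/960 = 0.358.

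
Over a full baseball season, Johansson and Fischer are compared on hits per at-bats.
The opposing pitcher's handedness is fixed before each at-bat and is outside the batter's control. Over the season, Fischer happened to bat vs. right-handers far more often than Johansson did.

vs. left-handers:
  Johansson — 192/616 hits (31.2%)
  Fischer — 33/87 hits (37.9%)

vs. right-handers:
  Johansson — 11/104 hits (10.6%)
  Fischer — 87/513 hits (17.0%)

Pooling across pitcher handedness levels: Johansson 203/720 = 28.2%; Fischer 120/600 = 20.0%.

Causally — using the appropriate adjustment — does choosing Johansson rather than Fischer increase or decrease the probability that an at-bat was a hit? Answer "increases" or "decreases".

The stratified and pooled comparisons disagree (Fischer wins within each pitcher handedness; Johansson wins overall), so the answer turns on the causal role of pitcher handedness.
Since pitcher handedness is a pre-existing factor (not a product of the player) and it affects the outcome on its own, it is a confounder. The stratified rates, not the pooled rate, identify the causal effect.
Within each level — vs. left-handers: 31.2% vs 37.9%; vs. right-handers: 10.6% vs 17.0% — Fischer is higher every time.

decreases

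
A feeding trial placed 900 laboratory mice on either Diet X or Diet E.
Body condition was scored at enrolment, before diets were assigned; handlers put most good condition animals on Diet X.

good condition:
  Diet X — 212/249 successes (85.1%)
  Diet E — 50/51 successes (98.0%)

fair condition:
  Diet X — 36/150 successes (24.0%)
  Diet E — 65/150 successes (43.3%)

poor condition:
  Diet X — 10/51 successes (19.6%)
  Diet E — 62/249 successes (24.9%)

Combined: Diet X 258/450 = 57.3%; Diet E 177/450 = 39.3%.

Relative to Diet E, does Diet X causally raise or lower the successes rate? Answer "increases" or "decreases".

decreases

The starting body condition-specific comparison favours Diet E throughout, but the pooled figures favour Diet X. The question is whether to condition on starting body condition.
Nothing the diet does changes starting body condition; the imbalance is an allocation artefact. With starting body condition also predicting the outcome, the pooled figure is confounded, and the within-stratum comparison is the causal one.
Within each level — good condition: 85.1% vs 98.0%; fair condition: 24.0% vs 43.3%; poor condition: 19.6% vs 24.9% — Diet E is higher every time.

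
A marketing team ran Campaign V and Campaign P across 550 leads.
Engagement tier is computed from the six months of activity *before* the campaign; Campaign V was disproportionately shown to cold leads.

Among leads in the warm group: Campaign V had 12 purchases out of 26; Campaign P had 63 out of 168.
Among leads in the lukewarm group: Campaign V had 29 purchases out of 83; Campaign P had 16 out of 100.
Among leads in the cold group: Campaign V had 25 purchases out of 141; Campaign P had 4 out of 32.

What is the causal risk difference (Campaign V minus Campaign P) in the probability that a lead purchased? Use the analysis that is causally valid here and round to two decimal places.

Engagement tier satisfies the back-door criterion: it is not a descendant of the campaign, and it blocks the spurious path from campaign to outcome. Adjusting for it (i.e., using the within-engagement tier rates) gives the causal effect.
Adjusting over the population distribution of engagement tier: 0.353·(0.462−0.375) + 0.333·(0.349−0.160) + 0.315·(0.177−0.125) = +0.110.

+0.11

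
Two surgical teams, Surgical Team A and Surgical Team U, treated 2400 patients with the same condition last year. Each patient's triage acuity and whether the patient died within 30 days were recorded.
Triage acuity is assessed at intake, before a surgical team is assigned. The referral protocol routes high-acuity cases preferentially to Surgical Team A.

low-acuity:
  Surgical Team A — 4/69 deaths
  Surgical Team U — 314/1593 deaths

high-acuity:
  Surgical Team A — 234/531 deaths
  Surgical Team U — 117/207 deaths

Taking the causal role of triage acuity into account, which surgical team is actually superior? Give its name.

The imbalance in triage acuity arose from how patients were allocated, not from anything the surgical team did; and triage acuity independently affects the outcome. The pooled gap is confounded — condition on triage acuity.
Within each level — low-acuity: 5.8% vs 19.7%; high-acuity: 44.1% vs 56.5% — Surgical Team A is lower every time.

Surgical Team A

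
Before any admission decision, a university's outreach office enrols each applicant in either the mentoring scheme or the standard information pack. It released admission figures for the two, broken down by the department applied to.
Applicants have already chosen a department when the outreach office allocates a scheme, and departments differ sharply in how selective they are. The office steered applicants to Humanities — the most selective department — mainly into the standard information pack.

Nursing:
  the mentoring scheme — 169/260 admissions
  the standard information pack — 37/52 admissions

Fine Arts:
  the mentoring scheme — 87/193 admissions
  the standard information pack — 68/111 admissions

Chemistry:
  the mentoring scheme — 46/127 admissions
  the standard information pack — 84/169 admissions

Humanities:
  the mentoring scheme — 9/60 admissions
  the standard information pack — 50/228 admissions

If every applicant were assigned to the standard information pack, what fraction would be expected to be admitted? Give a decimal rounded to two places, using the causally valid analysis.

The imbalance in department arose from how applicants were allocated, not from anything the outreach scheme did; and department independently affects the outcome. The pooled gap is confounded — condition on department.
Standardising the standard information pack to the population department mix: 0.260·37/52 + 0.253·68/111 + 0.247·84/169 + 0.240·50/228 = 0.515.

0.52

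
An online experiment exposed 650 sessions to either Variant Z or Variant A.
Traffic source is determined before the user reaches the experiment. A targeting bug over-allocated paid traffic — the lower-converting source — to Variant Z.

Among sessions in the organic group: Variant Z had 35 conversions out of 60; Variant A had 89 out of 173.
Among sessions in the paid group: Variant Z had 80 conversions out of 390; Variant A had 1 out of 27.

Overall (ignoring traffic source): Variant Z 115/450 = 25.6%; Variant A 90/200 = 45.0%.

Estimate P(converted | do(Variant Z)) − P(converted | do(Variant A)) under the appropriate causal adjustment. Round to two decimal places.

The imbalance in traffic source arose from how sessions were allocated, not from anything the variant did; and traffic source independently affects the outcome. The pooled gap is confounded — condition on traffic source.
Adjusting over the population distribution of traffic source: 0.358·(0.583−0.514) + 0.642·(0.205−0.037) = +0.133.

+0.13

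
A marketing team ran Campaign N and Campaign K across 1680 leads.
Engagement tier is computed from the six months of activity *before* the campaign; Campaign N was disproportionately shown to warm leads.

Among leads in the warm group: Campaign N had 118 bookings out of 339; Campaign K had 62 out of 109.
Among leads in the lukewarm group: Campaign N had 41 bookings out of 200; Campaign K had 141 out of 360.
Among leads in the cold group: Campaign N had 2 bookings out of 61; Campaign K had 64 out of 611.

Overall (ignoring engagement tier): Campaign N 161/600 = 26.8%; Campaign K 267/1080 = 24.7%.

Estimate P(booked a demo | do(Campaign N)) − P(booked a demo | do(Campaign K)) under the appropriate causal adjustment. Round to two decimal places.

Within every engagement tier level Campaign K has the higher rate, yet pooled Campaign N does — Simpson's reversal.
Here engagement tier is a common cause — it drives both which campaign a case falls under and the outcome. The crude comparison mixes populations; the stratum-specific rates are the causally relevant ones.
Adjusting over the population distribution of engagement tier: 0.267·(0.348−0.569) + 0.333·(0.205−0.392) + 0.400·(0.033−0.105) = -0.150.

-0.15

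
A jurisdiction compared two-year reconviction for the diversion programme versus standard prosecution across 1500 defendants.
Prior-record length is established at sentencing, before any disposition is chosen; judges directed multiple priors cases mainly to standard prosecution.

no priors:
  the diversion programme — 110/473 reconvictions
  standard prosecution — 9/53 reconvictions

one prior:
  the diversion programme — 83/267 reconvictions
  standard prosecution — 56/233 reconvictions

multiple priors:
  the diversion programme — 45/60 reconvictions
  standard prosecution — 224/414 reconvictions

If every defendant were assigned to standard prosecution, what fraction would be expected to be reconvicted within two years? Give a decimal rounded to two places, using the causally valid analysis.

0.31

The prior-record length-specific comparison favours standard prosecution throughout, but the pooled figures favour the diversion programme. The question is whether to condition on prior-record length.
The imbalance in prior-record length arose from how defendants were allocated, not from anything the disposition did; and prior-record length independently affects the outcome. The pooled gap is confounded — condition on prior-record length.
Standardising standard prosecution to the population prior-record length mix: 0.351·9/53 + 0.333·56/233 + 0.316·224/414 = 0.311.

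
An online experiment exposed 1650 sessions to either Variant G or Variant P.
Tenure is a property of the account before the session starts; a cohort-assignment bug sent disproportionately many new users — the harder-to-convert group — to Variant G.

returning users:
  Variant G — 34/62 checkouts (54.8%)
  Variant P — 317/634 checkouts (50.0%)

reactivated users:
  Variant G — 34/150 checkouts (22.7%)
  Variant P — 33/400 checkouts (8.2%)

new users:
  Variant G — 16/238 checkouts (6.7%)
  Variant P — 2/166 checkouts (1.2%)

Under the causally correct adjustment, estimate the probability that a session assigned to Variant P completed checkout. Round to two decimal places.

0.24

User tenure satisfies the back-door criterion: it is not a descendant of the variant, and it blocks the spurious path from variant to outcome. Adjusting for it (i.e., using the within-user tenure rates) gives the causal effect.
Standardising Variant P to the population user tenure mix: 0.422·317/634 + 0.333·33/400 + 0.245·2/166 = 0.241.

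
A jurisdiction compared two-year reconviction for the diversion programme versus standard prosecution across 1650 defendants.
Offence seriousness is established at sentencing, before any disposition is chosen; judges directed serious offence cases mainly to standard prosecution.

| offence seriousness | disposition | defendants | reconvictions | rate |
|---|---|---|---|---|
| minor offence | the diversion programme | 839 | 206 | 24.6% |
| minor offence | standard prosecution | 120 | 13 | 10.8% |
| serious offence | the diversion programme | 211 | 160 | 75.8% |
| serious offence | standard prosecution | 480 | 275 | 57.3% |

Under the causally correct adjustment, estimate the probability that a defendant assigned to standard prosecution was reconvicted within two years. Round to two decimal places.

Within every offence seriousness level standard prosecution has the lower rate, yet pooled the diversion programme does — Simpson's reversal.
Offence seriousness differs across dispositions for reasons unrelated to any effect of the disposition itself, and it separately predicts the outcome — a classic confounder. We must compare within offence seriousness levels.
Standardising standard prosecution to the population offence seriousness mix: 0.581·13/120 + 0.419·275/480 = 0.303.

0.30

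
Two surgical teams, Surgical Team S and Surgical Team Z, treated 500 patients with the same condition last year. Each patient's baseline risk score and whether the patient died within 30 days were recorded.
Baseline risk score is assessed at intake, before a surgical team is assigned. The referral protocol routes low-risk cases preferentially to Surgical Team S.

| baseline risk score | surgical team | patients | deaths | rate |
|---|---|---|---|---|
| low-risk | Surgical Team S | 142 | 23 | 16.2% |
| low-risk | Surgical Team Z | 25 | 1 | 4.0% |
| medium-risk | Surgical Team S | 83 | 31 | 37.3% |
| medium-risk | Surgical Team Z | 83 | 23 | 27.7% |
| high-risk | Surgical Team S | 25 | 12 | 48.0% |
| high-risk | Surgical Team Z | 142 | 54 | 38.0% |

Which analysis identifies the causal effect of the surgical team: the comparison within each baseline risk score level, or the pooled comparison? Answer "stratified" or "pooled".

Surgical Team Z is lower inside every baseline risk score stratum but Surgical Team S is lower in aggregate. Whether to stratify depends on how baseline risk score relates to the surgical team.
Since baseline risk score is a pre-existing factor (not a product of the surgical team) and it affects the outcome on its own, it is a confounder. The stratified rates, not the pooled rate, identify the causal effect.
Within each level — low-risk: 16.2% vs 4.0%; medium-risk: 37.3% vs 27.7%; high-risk: 48.0% vs 38.0% — Surgical Team Z is lower every time.

stratified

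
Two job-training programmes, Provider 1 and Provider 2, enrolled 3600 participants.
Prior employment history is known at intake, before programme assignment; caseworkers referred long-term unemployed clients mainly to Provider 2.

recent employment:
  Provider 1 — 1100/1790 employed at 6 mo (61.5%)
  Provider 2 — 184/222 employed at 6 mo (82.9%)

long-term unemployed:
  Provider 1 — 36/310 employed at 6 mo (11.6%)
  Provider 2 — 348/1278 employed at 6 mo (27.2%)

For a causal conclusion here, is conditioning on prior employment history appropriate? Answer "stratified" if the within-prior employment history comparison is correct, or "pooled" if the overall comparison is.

stratified

Within every prior employment history level Provider 2 has the higher rate, yet pooled Provider 1 does — Simpson's reversal.
Prior employment history differs across programmes for reasons unrelated to any effect of the programme itself, and it separately predicts the outcome — a classic confounder. We must compare within prior employment history levels.
Within each level — recent employment: 61.5% vs 82.9%; long-term unemployed: 11.6% vs 27.2% — Provider 2 is higher every time.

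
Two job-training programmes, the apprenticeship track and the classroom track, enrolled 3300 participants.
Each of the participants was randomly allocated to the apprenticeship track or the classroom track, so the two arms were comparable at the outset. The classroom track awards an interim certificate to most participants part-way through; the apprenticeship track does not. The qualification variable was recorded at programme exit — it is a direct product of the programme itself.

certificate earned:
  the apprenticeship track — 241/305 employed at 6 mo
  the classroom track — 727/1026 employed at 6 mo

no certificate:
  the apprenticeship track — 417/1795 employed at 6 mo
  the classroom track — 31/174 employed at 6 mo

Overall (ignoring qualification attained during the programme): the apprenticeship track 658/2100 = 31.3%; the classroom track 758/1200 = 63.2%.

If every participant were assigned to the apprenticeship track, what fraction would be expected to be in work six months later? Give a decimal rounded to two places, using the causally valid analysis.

0.31

The qualification attained during the programme-specific comparison favours the apprenticeship track throughout, but the pooled figures favour the classroom track. The question is whether to condition on qualification attained during the programme.
Qualification attained during the programme lies on the pathway programme → qualification attained during the programme → outcome, so adjusting for it blocks the indirect effect. For the total causal effect of programme, use the unadjusted pooled rates.
So P(outcome | do(the apprenticeship track)) is just the pooled rate for the apprenticeship track: 658/2100 = 0.313.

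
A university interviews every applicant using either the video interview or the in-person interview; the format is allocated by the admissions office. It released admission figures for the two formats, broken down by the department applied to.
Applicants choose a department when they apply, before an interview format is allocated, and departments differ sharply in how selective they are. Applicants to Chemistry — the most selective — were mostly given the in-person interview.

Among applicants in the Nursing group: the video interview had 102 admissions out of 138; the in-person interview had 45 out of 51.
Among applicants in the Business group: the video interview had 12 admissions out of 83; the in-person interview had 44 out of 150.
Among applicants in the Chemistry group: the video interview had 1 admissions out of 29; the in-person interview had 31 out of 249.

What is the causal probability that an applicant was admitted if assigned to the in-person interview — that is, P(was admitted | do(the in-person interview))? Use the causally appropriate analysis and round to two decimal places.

The imbalance in department arose from how applicants were allocated, not from anything the interview format did; and department independently affects the outcome. The pooled gap is confounded — condition on department.
Standardising the in-person interview to the population department mix: 0.270·45/51 + 0.333·44/150 + 0.397·31/249 = 0.385.

0.39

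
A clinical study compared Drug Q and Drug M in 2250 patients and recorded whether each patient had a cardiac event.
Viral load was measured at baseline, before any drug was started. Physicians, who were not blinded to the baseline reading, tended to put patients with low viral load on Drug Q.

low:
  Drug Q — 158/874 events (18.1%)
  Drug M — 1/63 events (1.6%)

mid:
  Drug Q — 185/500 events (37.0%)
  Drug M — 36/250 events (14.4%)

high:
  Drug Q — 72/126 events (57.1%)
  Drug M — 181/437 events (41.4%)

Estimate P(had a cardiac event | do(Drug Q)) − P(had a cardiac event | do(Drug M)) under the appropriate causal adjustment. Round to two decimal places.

The stratified and pooled comparisons disagree (Drug M wins within each viral load; Drug Q wins overall), so the answer turns on the causal role of viral load.
Viral load differs across drugs for reasons unrelated to any effect of the drug itself, and it separately predicts the outcome — a classic confounder. We must compare within viral load levels.
Adjusting over the population distribution of viral load: 0.416·(0.181−0.016) + 0.333·(0.370−0.144) + 0.250·(0.571−0.414) = +0.183.

+0.18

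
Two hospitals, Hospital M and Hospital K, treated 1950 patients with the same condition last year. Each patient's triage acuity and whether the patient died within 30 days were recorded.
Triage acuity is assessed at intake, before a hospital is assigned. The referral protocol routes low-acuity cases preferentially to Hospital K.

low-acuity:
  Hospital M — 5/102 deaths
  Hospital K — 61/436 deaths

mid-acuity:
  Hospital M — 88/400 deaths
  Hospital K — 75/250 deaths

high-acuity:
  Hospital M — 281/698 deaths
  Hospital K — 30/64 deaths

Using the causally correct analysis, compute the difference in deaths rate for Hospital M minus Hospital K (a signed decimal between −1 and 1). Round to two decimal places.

Triage acuity is set before the hospital has any effect — it is not caused by the hospital — and it independently drives the outcome. That makes it a confounder, so the causal comparison is within triage acuity levels.
Adjusting over the population distribution of triage acuity: 0.276·(0.049−0.140) + 0.333·(0.220−0.300) + 0.391·(0.403−0.469) = -0.078.

-0.08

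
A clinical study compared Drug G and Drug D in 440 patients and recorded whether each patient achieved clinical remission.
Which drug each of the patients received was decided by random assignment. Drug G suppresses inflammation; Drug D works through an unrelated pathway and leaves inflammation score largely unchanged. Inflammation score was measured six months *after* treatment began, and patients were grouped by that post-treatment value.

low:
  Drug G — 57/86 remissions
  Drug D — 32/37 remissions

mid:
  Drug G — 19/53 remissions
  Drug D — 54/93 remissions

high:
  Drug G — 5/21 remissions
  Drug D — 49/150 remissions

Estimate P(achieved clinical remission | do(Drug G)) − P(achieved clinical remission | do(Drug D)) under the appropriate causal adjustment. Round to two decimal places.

+0.02

Stratifying would compare drugs among patients the drugs themselves sorted into inflammation score groups — a form of selection on an intermediate. The unconditioned pooled rates give the total causal effect.
The causal difference is the pooled difference: 0.506 − 0.482 = +0.024.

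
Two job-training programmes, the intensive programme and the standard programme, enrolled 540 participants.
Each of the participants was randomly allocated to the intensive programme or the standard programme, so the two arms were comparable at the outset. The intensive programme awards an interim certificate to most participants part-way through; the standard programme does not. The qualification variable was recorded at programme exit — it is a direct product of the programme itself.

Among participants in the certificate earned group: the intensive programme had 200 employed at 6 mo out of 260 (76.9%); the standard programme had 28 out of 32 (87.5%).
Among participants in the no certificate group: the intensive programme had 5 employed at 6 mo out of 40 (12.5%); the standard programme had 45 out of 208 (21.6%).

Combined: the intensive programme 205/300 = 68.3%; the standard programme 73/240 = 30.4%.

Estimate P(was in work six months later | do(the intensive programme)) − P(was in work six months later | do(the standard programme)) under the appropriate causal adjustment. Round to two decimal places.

The stratified and pooled comparisons disagree (the standard programme wins within each qualification attained during the programme; the intensive programme wins overall), so the answer turns on the causal role of qualification attained during the programme.
Qualification attained during the programme lies on the pathway programme → qualification attained during the programme → outcome, so adjusting for it blocks the indirect effect. For the total causal effect of programme, use the unadjusted pooled rates.
The causal difference is the pooled difference: 0.683 − 0.304 = +0.379.

+0.38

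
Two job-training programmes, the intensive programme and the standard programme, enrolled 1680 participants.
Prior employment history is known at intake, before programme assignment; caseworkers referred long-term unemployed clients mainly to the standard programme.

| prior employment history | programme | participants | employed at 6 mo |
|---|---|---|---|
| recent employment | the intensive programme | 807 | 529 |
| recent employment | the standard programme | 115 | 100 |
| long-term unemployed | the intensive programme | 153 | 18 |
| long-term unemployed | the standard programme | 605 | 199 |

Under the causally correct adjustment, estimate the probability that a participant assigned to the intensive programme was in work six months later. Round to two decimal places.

Prior employment history satisfies the back-door criterion: it is not a descendant of the programme, and it blocks the spurious path from programme to outcome. Adjusting for it (i.e., using the within-prior employment history rates) gives the causal effect.
Standardising the intensive programme to the population prior employment history mix: 0.549·529/807 + 0.451·18/153 = 0.413.

0.41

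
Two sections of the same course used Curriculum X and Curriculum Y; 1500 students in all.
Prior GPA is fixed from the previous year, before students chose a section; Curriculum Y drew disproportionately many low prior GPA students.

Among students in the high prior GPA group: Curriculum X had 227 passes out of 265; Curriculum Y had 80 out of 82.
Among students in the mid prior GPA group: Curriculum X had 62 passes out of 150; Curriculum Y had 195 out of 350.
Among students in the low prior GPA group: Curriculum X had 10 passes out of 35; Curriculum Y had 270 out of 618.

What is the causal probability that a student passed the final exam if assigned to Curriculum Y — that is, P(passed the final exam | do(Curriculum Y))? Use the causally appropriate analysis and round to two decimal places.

0.60

The imbalance in prior GPA band arose from how students were allocated, not from anything the teaching method did; and prior GPA band independently affects the outcome. The pooled gap is confounded — condition on prior GPA band.
Standardising Curriculum Y to the population prior GPA band mix: 0.231·80/82 + 0.333·195/350 + 0.435·270/618 = 0.602.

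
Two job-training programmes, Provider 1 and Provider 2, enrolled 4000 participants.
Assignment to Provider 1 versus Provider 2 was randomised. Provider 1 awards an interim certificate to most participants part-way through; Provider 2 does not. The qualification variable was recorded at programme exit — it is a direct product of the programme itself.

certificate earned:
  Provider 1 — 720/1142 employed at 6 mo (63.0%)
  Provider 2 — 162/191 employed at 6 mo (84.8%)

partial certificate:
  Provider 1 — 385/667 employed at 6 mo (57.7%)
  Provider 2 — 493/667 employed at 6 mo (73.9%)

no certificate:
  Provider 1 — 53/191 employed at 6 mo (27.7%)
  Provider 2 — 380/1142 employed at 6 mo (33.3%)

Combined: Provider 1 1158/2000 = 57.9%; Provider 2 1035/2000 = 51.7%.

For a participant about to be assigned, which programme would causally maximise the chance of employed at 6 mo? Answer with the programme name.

Provider 1

The distribution of qualification attained during the programme is itself part of what the programme does — it is an intermediate outcome. Holding it fixed would remove that part of the effect; the total effect is the pooled difference.
Pooled: Provider 1 57.9% vs Provider 2 51.7%; Provider 1 is higher overall.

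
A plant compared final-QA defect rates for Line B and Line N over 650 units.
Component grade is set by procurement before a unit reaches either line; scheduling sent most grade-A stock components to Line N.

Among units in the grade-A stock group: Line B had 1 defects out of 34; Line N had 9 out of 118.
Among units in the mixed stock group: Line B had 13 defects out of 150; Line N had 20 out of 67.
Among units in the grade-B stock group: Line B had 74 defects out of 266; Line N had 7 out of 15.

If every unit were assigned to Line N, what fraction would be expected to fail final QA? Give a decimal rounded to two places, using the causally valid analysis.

The stratified and pooled comparisons disagree (Line B wins within each component grade; Line N wins overall), so the answer turns on the causal role of component grade.
Component grade is set before the line has any effect — it is not caused by the line — and it independently drives the outcome. That makes it a confounder, so the causal comparison is within component grade levels.
Standardising Line N to the population component grade mix: 0.234·9/118 + 0.334·20/67 + 0.432·7/15 = 0.319.

0.32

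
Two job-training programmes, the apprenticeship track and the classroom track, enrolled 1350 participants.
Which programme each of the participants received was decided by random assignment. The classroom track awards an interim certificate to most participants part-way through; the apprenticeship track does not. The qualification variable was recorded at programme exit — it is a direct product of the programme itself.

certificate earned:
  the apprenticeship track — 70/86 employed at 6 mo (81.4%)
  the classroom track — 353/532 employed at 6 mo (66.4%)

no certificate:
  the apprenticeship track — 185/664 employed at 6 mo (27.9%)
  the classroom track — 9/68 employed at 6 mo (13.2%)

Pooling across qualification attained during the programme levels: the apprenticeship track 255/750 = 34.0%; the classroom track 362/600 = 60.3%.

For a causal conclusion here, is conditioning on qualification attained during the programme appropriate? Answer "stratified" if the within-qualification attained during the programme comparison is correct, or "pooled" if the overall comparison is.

pooled

The qualification attained during the programme-specific comparison favours the apprenticeship track throughout, but the pooled figures favour the classroom track. The question is whether to condition on qualification attained during the programme.
Qualification attained during the programme here is a post-treatment variable shaped by the programme; conditioning on it would introduce bias rather than remove it. The overall comparison is the causal one.
Pooled: the apprenticeship track 34.0% vs the classroom track 60.3%; the classroom track is higher overall.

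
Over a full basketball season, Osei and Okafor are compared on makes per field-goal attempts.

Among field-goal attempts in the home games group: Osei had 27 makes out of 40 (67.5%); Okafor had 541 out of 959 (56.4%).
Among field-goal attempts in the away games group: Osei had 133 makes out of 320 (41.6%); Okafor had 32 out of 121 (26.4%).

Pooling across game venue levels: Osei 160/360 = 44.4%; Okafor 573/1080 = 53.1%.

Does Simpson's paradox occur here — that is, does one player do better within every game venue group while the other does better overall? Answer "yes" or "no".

Within each game venue level (home games 67.5% vs 56.4%; away games 41.6% vs 26.4%), Osei has the higher rate every time. Pooled: 44.4% vs 53.1% — Okafor has the higher rate overall. The two comparisons disagree.

yes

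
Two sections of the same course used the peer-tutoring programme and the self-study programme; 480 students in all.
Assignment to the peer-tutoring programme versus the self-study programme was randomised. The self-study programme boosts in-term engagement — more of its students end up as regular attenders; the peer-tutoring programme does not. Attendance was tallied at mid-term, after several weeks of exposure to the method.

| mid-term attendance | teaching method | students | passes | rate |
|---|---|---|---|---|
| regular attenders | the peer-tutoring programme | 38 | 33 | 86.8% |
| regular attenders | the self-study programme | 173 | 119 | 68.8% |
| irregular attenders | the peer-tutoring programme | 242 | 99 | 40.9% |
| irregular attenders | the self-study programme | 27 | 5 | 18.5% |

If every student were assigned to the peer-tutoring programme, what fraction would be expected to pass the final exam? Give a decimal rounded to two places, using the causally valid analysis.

0.47

Because the teaching method influences mid-term attendance, mid-term attendance is a post-treatment mediator, not a confounder. Stratifying on it would bias the estimate; the causal effect is the crude pooled difference.
So P(outcome | do(the peer-tutoring programme)) is just the pooled rate for the peer-tutoring programme: 132/280 = 0.471.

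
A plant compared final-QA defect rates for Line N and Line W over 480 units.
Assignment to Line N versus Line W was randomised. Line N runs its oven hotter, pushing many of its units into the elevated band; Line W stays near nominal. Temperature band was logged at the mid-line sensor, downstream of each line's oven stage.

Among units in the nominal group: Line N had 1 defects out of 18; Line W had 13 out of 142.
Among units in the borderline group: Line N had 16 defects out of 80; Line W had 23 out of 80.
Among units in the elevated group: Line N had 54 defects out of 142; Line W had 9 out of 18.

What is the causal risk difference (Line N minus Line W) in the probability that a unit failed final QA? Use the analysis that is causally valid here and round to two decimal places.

Within every in-process temperature band level Line N has the lower rate, yet pooled Line W does — Simpson's reversal.
Because the line influences in-process temperature band, in-process temperature band is a post-treatment mediator, not a confounder. Stratifying on it would bias the estimate; the causal effect is the crude pooled difference.
The causal difference is the pooled difference: 0.296 − 0.188 = +0.108.

+0.11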